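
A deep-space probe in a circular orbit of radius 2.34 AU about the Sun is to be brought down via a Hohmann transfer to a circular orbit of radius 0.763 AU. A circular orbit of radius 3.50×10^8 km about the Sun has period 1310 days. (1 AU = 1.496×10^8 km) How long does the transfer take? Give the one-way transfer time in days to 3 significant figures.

t = 354 days

From Kepler's third law T² = 4π²r³/μ at r = 3.50×10^8 km, T = 1310 days = 1310 × 86400 s = 1.13184×10^8 s: μ = 4π²r³/T² = 1.32128×10^11 km³/s².
In km: r₁ = 2.34 × 1.496×10^8 = 3.50064×10^8 km; r₂ = 0.763 × 1.496×10^8 = 1.141448×10^8 km.
Transfer-ellipse semi-major axis a_t = (r₁ + r₂)/2 = (3.50064×10^8 + 1.141448×10^8)/2 = 2.321044×10^8 km.
Half the transfer-orbit period gives t = π√(a_t³/μ) = 3.056×10^7 s.
Converting: 3.056×10^7 s ÷ 86400 s/day = 354 days.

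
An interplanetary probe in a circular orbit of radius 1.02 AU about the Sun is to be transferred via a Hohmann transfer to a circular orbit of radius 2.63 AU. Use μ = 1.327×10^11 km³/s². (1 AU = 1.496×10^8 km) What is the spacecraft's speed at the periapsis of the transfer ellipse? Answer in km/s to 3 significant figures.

In km: r₁ = 1.02 × 1.496×10^8 = 1.52592×10^8 km; r₂ = 2.63 × 1.496×10^8 = 3.93448×10^8 km.
Transfer-ellipse semi-major axis a_t = (r₁ + r₂)/2 = (1.52592×10^8 + 3.93448×10^8)/2 = 2.7302×10^8 km.
At periapsis, r = 1.52592×10^8 km.
Vis-viva: v = √[μ(2/r − 1/a_t)] = √[1.327×10^11 × (2/1.52592×10^8 − 1/2.7302×10^8)] = 35.40 km/s.

v = 35.4 km/s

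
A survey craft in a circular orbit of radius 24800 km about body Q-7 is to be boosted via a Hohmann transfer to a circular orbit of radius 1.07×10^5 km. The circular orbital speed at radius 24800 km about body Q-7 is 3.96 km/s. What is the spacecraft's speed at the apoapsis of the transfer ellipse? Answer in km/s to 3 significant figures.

From the circular-orbit relation v² = μ/r at r = 24800 km: μ = v²r = (3.96)² × 24800 = 3.88904×10^5 km³/s².
Transfer-ellipse semi-major axis a_t = (r₁ + r₂)/2 = (24800 + 1.070×10^5)/2 = 65900 km.
The apoapsis of the transfer ellipse is at r = 1.070×10^5 km.
From the vis-viva equation, v = √[μ(2/r − 1/a_t)] = 1.170 km/s.

v = 1.17 km/s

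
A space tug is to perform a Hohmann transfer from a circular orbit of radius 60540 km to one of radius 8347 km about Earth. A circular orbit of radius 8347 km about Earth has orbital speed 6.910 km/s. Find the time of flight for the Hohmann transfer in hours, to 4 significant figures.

t = 8.836 hours

From the circular-orbit relation v² = μ/r at r = 8347 km: μ = v²r = (6.910)² × 8347 = 3.98553×10^5 km³/s².
The Hohmann ellipse has a_t = (r₁ + r₂)/2 = 34443.5 km.
By Kepler's third law the transfer-orbit period is T = 2π√(a_t³/μ), so t = T/2 = 31810 s.
Converting: 31810 s ÷ 3600 s/hour = 8.836 hours.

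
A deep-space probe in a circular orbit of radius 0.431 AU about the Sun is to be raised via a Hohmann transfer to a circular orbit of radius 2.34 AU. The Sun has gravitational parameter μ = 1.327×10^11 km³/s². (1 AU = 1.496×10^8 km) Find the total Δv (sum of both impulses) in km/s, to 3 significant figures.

In km: r₁ = 0.431 × 1.496×10^8 = 6.44776×10^7 km; r₂ = 2.34 × 1.496×10^8 = 3.50064×10^8 km.
Transfer-ellipse semi-major axis a_t = (r₁ + r₂)/2 = (6.44776×10^7 + 3.50064×10^8)/2 = 2.072708×10^8 km.
Circular speed at r₁: v₁ = √(μ/r₁) = √(1.327×10^11/6.44776×10^7) = 45.37 km/s.
Transfer-orbit speed at r₁ (v² = μ(2/r − 1/a)): v_p = √[μ(2/r₁ − 1/a_t)] = 58.96 km/s.
First burn Δv₁ = |v_p − v₁| = 13.59 km/s.
At r₂, v₂ = √(μ/r₂) = 19.470 km/s.
Transfer-orbit speed at r₂: v_a = √[μ(2/r₂ − 1/a_t)] = 10.859 km/s.
Second burn Δv₂ = |v₂ − v_a| = 8.611 km/s.
Total Δv = Δv₁ + Δv₂ = 22.20 km/s.

Δv = 22.2 km/s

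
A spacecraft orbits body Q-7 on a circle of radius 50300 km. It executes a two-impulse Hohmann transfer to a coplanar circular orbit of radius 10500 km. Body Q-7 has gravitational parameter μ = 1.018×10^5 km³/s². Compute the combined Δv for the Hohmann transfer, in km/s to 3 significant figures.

Δv = 1.48 km/s

The Hohmann ellipse has a_t = (r₁ + r₂)/2 = 30400 km.
Circular speed at r₁: v₁ = √(μ/r₁) = √(1.018×10^5/50300) = 1.4226 km/s.
On the transfer ellipse at r₁, vis-viva gives v_a = √[μ(2/r₁ − 1/a_t)] = 0.83608 km/s.
First burn Δv₁ = |v_a − v₁| = 0.5865 km/s.
At r₂, v₂ = √(μ/r₂) = 3.1137 km/s.
Transfer-orbit speed at r₂: v_p = √[μ(2/r₂ − 1/a_t)] = 4.0052 km/s.
Second burn Δv₂ = |v₂ − v_p| = 0.8915 km/s.
Total Δv = Δv₁ + Δv₂ = 1.478 km/s.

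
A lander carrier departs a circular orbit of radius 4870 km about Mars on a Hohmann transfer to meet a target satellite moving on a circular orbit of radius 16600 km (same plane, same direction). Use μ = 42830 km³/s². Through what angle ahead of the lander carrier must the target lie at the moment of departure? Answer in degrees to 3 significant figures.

φ = 86.4°

The Hohmann ellipse has a_t = (r₁ + r₂)/2 = 10735 km.
The half-period of the transfer ellipse is t = π√(a_t³/μ) = 16884 s.
The target's mean motion on its circular orbit is ω₂ = √(μ/r₂³) = 9.6764×10^-5 rad/s.
Angle swept by the target during transfer: ω₂·t = 1.6338 rad = 93.61°.
The lander carrier traverses 180° on the transfer ellipse, so the target must lead by 180° − 93.61° = 86.4°.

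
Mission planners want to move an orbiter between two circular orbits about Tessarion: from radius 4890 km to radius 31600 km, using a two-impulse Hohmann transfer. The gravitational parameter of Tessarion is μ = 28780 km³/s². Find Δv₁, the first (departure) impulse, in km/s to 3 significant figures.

Δv₁ = 0.767 km/s

Transfer-ellipse semi-major axis a_t = (r₁ + r₂)/2 = (4890 + 31600)/2 = 18245 km.
On the circular orbit at r = 4890 km, v_c = √(μ/r) = 2.4260 km/s.
Transfer-orbit speed at the same r (vis-viva, a = a_t): v_t = √[μ(2/r − 1/a_t)] = 3.1927 km/s.
Δv₁ = |v_t − v_c| = |3.1927 − 2.4260| = 0.7667 km/s.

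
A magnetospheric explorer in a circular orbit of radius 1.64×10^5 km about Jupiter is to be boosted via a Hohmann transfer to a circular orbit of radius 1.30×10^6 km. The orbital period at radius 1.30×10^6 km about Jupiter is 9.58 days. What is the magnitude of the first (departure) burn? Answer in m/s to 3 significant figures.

Δv₁ = 9240 m/s

From Kepler's third law T² = 4π²r³/μ at r = 1.30×10^6 km, T = 9.58 days = 9.58 × 86400 s = 8.27712×10^5 s: μ = 4π²r³/T² = 1.26599×10^8 km³/s².
Transfer-ellipse semi-major axis a_t = (r₁ + r₂)/2 = (1.640×10^5 + 1.300×10^6)/2 = 7.320×10^5 km.
Circular speed at r = 1.640×10^5 km: v_c = √(μ/r) = 27.784 km/s.
Vis-viva on the transfer ellipse at r = 1.640×10^5 km gives v_t = √[μ(2/r − 1/a_t)] = 37.026 km/s.
Δv₁ = |v_t − v_c| = |37.026 − 27.784| = 9.242 km/s.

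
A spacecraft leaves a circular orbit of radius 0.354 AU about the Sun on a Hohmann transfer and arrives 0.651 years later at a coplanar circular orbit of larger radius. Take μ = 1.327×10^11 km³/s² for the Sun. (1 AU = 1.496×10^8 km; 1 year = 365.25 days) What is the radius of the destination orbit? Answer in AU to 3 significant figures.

In km: r₁ = 0.354 × 1.496×10^8 = 5.29584×10^7 km.
Transfer time t = 0.651 years × 365.25 × 86400 s = 2.05439976×10^7 s, and t = π√(a_t³/μ).
So a_t = (μ t²/π²)^(1/3) = (1.327×10^11 × (2.05439976×10^7)² / π²)^(1/3) = 1.7837×10^8 km.
Since a_t = (r₁ + r₂)/2, r₂ = 2a_t − r₁ = 2×1.7837×10^8 − 5.29584×10^7 = 3.037816×10^8 km.
In AU: r₂ = 3.037816×10^8 / 1.496×10^8 = 2.03 AU.

r₂ = 2.03 AU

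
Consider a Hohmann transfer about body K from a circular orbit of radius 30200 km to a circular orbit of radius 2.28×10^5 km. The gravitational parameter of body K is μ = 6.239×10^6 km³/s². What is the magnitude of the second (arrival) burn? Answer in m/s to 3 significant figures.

Δv₂ = 2700 m/s

The Hohmann ellipse has a_t = (r₁ + r₂)/2 = 1.291×10^5 km.
Circular speed at r = 2.280×10^5 km: v_c = √(μ/r) = 5.231 km/s.
Transfer-orbit speed at the same r (vis-viva, a = a_t): v_t = √[μ(2/r − 1/a_t)] = 2.530 km/s.
Δv₂ = |v_t − v_c| = |2.530 − 5.231| = 2.701 km/s.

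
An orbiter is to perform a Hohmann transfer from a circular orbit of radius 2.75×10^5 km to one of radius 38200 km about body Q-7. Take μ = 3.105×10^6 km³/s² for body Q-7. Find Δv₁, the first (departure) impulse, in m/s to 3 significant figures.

Δv₁ = 1700 m/s

Transfer-ellipse semi-major axis a_t = (r₁ + r₂)/2 = (2.750×10^5 + 38200)/2 = 1.566×10^5 km.
Circular speed at r = 2.750×10^5 km: v_c = √(μ/r) = 3.3602 km/s.
Vis-viva on the transfer ellipse at r = 2.750×10^5 km gives v_t = √[μ(2/r − 1/a_t)] = 1.6596 km/s.
Δv₁ = |v_t − v_c| = |1.6596 − 3.3602| = 1.701 km/s.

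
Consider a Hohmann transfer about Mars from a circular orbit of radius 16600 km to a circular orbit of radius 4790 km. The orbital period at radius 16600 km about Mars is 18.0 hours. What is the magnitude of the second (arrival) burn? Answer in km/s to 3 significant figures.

From Kepler's third law T² = 4π²r³/μ at r = 16600 km, T = 18.0 hours = 18.0 × 3600 s = 64800 s: μ = 4π²r³/T² = 43006.5 km³/s².
Semi-major axis of the transfer orbit: a_t = (16600 + 4790)/2 = 10695 km.
On the circular orbit at r = 4790 km, v_c = √(μ/r) = 2.9964 km/s.
Vis-viva on the transfer ellipse at r = 4790 km gives v_t = √[μ(2/r − 1/a_t)] = 3.7330 km/s.
Δv₂ = |v_t − v_c| = |3.7330 − 2.9964| = 0.7366 km/s.

Δv₂ = 0.737 km/s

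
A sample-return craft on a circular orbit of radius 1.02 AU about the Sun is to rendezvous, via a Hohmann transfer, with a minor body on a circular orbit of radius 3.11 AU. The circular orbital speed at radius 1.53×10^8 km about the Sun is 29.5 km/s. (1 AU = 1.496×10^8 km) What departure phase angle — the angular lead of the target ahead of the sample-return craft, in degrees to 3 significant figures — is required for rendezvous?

From the circular-orbit relation v² = μ/r at r = 1.53×10^8 km: μ = v²r = (29.5)² × 1.53×10^8 = 1.33148×10^11 km³/s².
In km: r₁ = 1.02 × 1.496×10^8 = 1.52592×10^8 km; r₂ = 3.11 × 1.496×10^8 = 4.65256×10^8 km.
Transfer-ellipse semi-major axis a_t = (r₁ + r₂)/2 = (1.52592×10^8 + 4.65256×10^8)/2 = 3.08924×10^8 km.
The half-period of the transfer ellipse is t = π√(a_t³/μ) = 4.675×10^7 s.
Target angular speed ω₂ = √(μ/r₂³) = 3.636×10^-8 rad/s.
Angle swept by the target during transfer: ω₂·t = 1.6998 rad = 97.39°.
Arrival is 180° from departure on the ellipse, so φ = 180° − 97.39° = 82.6°.

φ = 82.6°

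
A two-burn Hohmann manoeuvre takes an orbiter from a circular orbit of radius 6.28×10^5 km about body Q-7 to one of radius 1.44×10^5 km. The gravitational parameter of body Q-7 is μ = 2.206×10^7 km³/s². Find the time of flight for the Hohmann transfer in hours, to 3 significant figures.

t = 44.6 hours

Semi-major axis of the transfer orbit: a_t = (6.280×10^5 + 1.440×10^5)/2 = 3.860×10^5 km.
Transfer time t = π√(a_t³/μ) = π√((3.860×10^5)³ / 2.206×10^7) = 1.604×10^5 s.
Converting: 1.604×10^5 s ÷ 3600 s/hour = 44.6 hours.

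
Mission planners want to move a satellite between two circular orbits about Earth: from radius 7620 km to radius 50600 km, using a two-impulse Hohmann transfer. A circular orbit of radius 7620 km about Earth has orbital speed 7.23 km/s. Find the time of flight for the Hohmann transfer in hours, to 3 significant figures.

t = 6.87 hours

From the circular-orbit relation v² = μ/r at r = 7620 km: μ = v²r = (7.23)² × 7620 = 3.98319×10^5 km³/s².
The Hohmann ellipse has a_t = (r₁ + r₂)/2 = 29110 km.
Half the transfer-orbit period gives t = π√(a_t³/μ) = 24720 s.
Converting: 24720 s ÷ 3600 s/hour = 6.87 hours.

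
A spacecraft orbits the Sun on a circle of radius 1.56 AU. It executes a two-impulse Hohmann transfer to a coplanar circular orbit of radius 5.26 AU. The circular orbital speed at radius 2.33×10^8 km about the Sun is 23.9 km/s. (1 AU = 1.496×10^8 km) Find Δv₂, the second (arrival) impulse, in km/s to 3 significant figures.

Δv₂ = 4.21 km/s

From the circular-orbit relation v² = μ/r at r = 2.33×10^8 km: μ = v²r = (23.9)² × 2.33×10^8 = 1.33092×10^11 km³/s².
In km: r₁ = 1.56 × 1.496×10^8 = 2.33376×10^8 km; r₂ = 5.26 × 1.496×10^8 = 7.86896×10^8 km.
Semi-major axis of the transfer orbit: a_t = (2.33376×10^8 + 7.86896×10^8)/2 = 5.10136×10^8 km.
Circular speed at r = 7.86896×10^8 km: v_c = √(μ/r) = 13.005 km/s.
Transfer-orbit speed at the same r (vis-viva, a = a_t): v_t = √[μ(2/r − 1/a_t)] = 8.7963 km/s.
Δv₂ = |v_t − v_c| = |8.7963 − 13.005| = 4.209 km/s.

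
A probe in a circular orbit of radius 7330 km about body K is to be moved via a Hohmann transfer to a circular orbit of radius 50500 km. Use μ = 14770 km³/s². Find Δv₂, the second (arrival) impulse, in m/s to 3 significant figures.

Δv₂ = 269 m/s

The Hohmann ellipse has a_t = (r₁ + r₂)/2 = 28915 km.
On the circular orbit at r = 50500 km, v_c = √(μ/r) = 0.5408 km/s.
Vis-viva on the transfer ellipse at r = 50500 km gives v_t = √[μ(2/r − 1/a_t)] = 0.2723 km/s.
Δv₂ = |v_t − v_c| = |0.2723 − 0.5408| = 0.2685 km/s.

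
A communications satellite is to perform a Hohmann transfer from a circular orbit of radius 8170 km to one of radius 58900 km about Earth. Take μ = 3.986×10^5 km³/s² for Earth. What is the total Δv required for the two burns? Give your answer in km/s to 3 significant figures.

Δv = 3.59 km/s

Semi-major axis of the transfer orbit: a_t = (8170 + 58900)/2 = 33535 km.
Circular speed at r₁: v₁ = √(μ/r₁) = √(3.986×10^5/8170) = 6.985 km/s.
Transfer-orbit speed at r₁ (v² = μ(2/r − 1/a)): v_p = √[μ(2/r₁ − 1/a_t)] = 9.257 km/s.
First burn Δv₁ = |v_p − v₁| = 2.272 km/s.
At r₂, v₂ = √(μ/r₂) = 2.601 km/s.
Transfer-orbit speed at r₂: v_a = √[μ(2/r₂ − 1/a_t)] = 1.284 km/s.
Second burn Δv₂ = |v₂ − v_a| = 1.317 km/s.
Total Δv = Δv₁ + Δv₂ = 3.589 km/s.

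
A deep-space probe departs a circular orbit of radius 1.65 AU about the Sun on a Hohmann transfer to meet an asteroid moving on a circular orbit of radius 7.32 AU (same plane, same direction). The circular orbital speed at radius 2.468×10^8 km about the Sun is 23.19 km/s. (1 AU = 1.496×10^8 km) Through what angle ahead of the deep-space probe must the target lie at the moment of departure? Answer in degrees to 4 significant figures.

φ = 93.67°

From the circular-orbit relation v² = μ/r at r = 2.468×10^8 km: μ = v²r = (23.19)² × 2.468×10^8 = 1.32723×10^11 km³/s².
In km: r₁ = 1.65 × 1.496×10^8 = 2.4684×10^8 km; r₂ = 7.32 × 1.496×10^8 = 1.095072×10^9 km.
Semi-major axis of the transfer orbit: a_t = (2.4684×10^8 + 1.095072×10^9)/2 = 6.70956×10^8 km.
The half-period of the transfer ellipse is t = π√(a_t³/μ) = 1.49871×10^8 s.
Target angular speed ω₂ = √(μ/r₂³) = 1.00533×10^-8 rad/s.
Angle swept by the target during transfer: ω₂·t = 1.5067 rad = 86.33°.
The deep-space probe traverses 180° on the transfer ellipse, so the target must lead by 180° − 86.33° = 93.67°.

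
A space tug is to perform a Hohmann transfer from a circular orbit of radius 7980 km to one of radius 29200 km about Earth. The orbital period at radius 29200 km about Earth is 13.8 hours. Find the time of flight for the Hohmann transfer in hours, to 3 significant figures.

t = 3.51 hours

From Kepler's third law T² = 4π²r³/μ at r = 29200 km, T = 13.8 hours = 13.8 × 3600 s = 49680 s: μ = 4π²r³/T² = 3.98240×10^5 km³/s².
The Hohmann ellipse has a_t = (r₁ + r₂)/2 = 18590 km.
Half the transfer-orbit period gives t = π√(a_t³/μ) = 12620 s.
Converting: 12620 s ÷ 3600 s/hour = 3.51 hours.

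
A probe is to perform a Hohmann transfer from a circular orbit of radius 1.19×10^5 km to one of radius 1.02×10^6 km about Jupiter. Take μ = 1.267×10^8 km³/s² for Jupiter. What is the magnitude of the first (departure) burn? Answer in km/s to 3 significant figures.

Transfer-ellipse semi-major axis a_t = (r₁ + r₂)/2 = (1.190×10^5 + 1.020×10^6)/2 = 5.695×10^5 km.
Circular speed at r = 1.190×10^5 km: v_c = √(μ/r) = 32.63 km/s.
Transfer-orbit speed at the same r (vis-viva, a = a_t): v_t = √[μ(2/r − 1/a_t)] = 43.67 km/s.
Δv₁ = |v_t − v_c| = |43.67 − 32.63| = 11.04 km/s.

Δv₁ = 11.0 km/s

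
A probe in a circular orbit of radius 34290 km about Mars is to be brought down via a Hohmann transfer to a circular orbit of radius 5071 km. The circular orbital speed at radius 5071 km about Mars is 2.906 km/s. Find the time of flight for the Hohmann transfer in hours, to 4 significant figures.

From the circular-orbit relation v² = μ/r at r = 5071 km: μ = v²r = (2.906)² × 5071 = 42823.8 km³/s².
Transfer-ellipse semi-major axis a_t = (r₁ + r₂)/2 = (34290 + 5071)/2 = 19680.5 km.
Transfer time t = π√(a_t³/μ) = π√((19680.5)³ / 42823.8) = 41910 s.
Converting: 41910 s ÷ 3600 s/hour = 11.64 hours.

t = 11.64 hours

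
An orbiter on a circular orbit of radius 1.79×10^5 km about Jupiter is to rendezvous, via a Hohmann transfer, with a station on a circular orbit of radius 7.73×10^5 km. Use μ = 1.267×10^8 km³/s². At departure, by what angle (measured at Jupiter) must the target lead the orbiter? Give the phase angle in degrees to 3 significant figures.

φ = 93.0°

The Hohmann ellipse has a_t = (r₁ + r₂)/2 = 4.760×10^5 km.
Transfer time t = π√(a_t³/μ) = 91658.3 s.
Target angular speed ω₂ = √(μ/r₂³) = 1.65622×10^-5 rad/s.
Angle swept by the target during transfer: ω₂·t = 1.5181 rad = 86.98°.
Arrival is 180° from departure on the ellipse, so φ = 180° − 86.98° = 93.0°.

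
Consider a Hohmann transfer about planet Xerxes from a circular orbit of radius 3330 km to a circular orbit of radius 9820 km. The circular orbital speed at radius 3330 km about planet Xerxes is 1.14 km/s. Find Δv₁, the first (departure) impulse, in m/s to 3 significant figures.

From the circular-orbit relation v² = μ/r at r = 3330 km: μ = v²r = (1.14)² × 3330 = 4327.67 km³/s².
Transfer-ellipse semi-major axis a_t = (r₁ + r₂)/2 = (3330 + 9820)/2 = 6575 km.
Circular speed at r = 3330 km: v_c = √(μ/r) = 1.1400 km/s.
Transfer-orbit speed at the same r (vis-viva, a = a_t): v_t = √[μ(2/r − 1/a_t)] = 1.3932 km/s.
Δv₁ = |v_t − v_c| = |1.3932 − 1.1400| = 0.2532 km/s.

Δv₁ = 253 m/s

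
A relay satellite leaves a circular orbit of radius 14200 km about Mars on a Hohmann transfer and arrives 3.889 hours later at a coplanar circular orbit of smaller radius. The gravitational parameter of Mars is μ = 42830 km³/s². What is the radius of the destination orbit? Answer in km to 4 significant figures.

r₂ = 4750 km

Transfer time t = 3.889 hours = 14000.4 s, and t = π√(a_t³/μ).
So a_t = (μ t²/π²)^(1/3) = (42830 × (14000.4)² / π²)^(1/3) = 9474.9 km.
Since a_t = (r₁ + r₂)/2, r₂ = 2a_t − r₁ = 2×9474.9 − 14200 = 4749.8 km.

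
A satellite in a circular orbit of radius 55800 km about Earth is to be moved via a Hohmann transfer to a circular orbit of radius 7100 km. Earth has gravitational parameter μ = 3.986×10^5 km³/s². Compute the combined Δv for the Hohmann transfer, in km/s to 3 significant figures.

Δv = 3.89 km/s

Transfer-ellipse semi-major axis a_t = (r₁ + r₂)/2 = (55800 + 7100)/2 = 31450 km.
At r₁ the circular-orbit speed is v₁ = √(μ/r₁) = 2.6727 km/s.
Transfer-orbit speed at r₁ (vis-viva equation): v_a = √[μ(2/r₁ − 1/a_t)] = 1.2699 km/s.
First burn Δv₁ = |v_a − v₁| = 1.4028 km/s.
At r₂, v₂ = √(μ/r₂) = 7.49272 km/s.
Transfer-orbit speed at r₂: v_p = √[μ(2/r₂ − 1/a_t)] = 9.98036 km/s.
Second burn Δv₂ = |v₂ − v_p| = 2.4876 km/s.
Total Δv = Δv₁ + Δv₂ = 3.890 km/s.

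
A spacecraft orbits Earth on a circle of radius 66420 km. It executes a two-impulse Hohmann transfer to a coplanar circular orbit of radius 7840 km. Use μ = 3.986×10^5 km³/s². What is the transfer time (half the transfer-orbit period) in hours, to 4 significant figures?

t = 9.889 hours

The Hohmann ellipse has a_t = (r₁ + r₂)/2 = 37130 km.
Half the transfer-orbit period gives t = π√(a_t³/μ) = 35600 s.
Converting: 35600 s ÷ 3600 s/hour = 9.889 hours.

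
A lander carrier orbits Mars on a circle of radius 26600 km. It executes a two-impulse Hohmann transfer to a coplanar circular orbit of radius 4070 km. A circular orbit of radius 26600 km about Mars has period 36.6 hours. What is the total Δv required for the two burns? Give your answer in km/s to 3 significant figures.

From Kepler's third law T² = 4π²r³/μ at r = 26600 km, T = 36.6 hours = 36.6 × 3600 s = 1.3176×10^5 s: μ = 4π²r³/T² = 42799.4 km³/s².
The Hohmann ellipse has a_t = (r₁ + r₂)/2 = 15335 km.
Circular speed at r₁: v₁ = √(μ/r₁) = √(42799.4/26600) = 1.2685 km/s.
On the transfer ellipse at r₁, v² = μ(2/r − 1/a) gives v_a = √[μ(2/r₁ − 1/a_t)] = 0.65348 km/s.
First burn Δv₁ = |v_a − v₁| = 0.6150 km/s.
Circular speed at r₂: v₂ = √(μ/r₂) = 3.243 km/s.
Transfer-orbit speed at r₂: v_p = √[μ(2/r₂ − 1/a_t)] = 4.271 km/s.
Second burn Δv₂ = |v₂ − v_p| = 1.028 km/s.
Total Δv = Δv₁ + Δv₂ = 1.643 km/s.

Δv = 1.64 km/s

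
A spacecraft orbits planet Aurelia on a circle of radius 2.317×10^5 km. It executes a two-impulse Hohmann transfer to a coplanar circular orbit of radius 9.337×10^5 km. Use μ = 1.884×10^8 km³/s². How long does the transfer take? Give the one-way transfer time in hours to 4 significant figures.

t = 28.28 hours

Transfer-ellipse semi-major axis a_t = (r₁ + r₂)/2 = (2.317×10^5 + 9.337×10^5)/2 = 5.827×10^5 km.
By Kepler's third law the transfer-orbit period is T = 2π√(a_t³/μ), so t = T/2 = 1.018×10^5 s.
Converting: 1.018×10^5 s ÷ 3600 s/hour = 28.28 hours.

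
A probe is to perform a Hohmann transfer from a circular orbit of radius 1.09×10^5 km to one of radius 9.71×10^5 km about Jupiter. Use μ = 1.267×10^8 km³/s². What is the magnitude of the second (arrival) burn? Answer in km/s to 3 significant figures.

Transfer-ellipse semi-major axis a_t = (r₁ + r₂)/2 = (1.090×10^5 + 9.710×10^5)/2 = 5.400×10^5 km.
Circular speed at r = 9.710×10^5 km: v_c = √(μ/r) = 11.423 km/s.
Vis-viva on the transfer ellipse at r = 9.710×10^5 km gives v_t = √[μ(2/r − 1/a_t)] = 5.1321 km/s.
Δv₂ = |v_t − v_c| = |5.1321 − 11.423| = 6.291 km/s.

Δv₂ = 6.29 km/s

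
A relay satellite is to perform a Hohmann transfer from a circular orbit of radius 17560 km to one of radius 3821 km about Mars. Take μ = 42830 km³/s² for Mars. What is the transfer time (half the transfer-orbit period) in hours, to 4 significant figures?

Transfer-ellipse semi-major axis a_t = (r₁ + r₂)/2 = (17560 + 3821)/2 = 10690.5 km.
By Kepler's third law the transfer-orbit period is T = 2π√(a_t³/μ), so t = T/2 = 16780 s.
Converting: 16780 s ÷ 3600 s/hour = 4.661 hours.

t = 4.661 hours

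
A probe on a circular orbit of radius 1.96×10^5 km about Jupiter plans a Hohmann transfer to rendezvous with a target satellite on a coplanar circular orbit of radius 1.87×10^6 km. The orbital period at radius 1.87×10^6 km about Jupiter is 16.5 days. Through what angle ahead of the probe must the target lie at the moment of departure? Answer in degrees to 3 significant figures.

From Kepler's third law T² = 4π²r³/μ at r = 1.87×10^6 km, T = 16.5 days = 16.5 × 86400 s = 1.4256×10^6 s: μ = 4π²r³/T² = 1.27025×10^8 km³/s².
Semi-major axis of the transfer orbit: a_t = (1.960×10^5 + 1.870×10^6)/2 = 1.033×10^6 km.
Transfer time t = π√(a_t³/μ) = 2.9265×10^5 s.
The target's mean motion on its circular orbit is ω₂ = √(μ/r₂³) = 4.4074×10^-6 rad/s.
Angle swept by the target during transfer: ω₂·t = 1.2898 rad = 73.90°.
The probe traverses 180° on the transfer ellipse, so the target must lead by 180° − 73.90° = 106°.

φ = 106°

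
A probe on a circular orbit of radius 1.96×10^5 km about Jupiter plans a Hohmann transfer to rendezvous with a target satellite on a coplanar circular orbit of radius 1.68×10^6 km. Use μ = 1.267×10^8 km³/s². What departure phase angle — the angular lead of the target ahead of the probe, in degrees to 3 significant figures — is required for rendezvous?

φ = 105°

Semi-major axis of the transfer orbit: a_t = (1.960×10^5 + 1.680×10^6)/2 = 9.380×10^5 km.
The half-period of the transfer ellipse is t = π√(a_t³/μ) = 2.5355×10^5 s.
The target's mean motion on its circular orbit is ω₂ = √(μ/r₂³) = 5.1692×10^-6 rad/s.
Angle swept by the target during transfer: ω₂·t = 1.3107 rad = 75.10°.
Arrival is 180° from departure on the ellipse, so φ = 180° − 75.10° = 105°.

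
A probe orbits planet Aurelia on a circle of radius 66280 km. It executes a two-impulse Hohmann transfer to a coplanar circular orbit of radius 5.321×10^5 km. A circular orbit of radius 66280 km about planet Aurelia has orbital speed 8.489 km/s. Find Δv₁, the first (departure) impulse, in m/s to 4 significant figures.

From the circular-orbit relation v² = μ/r at r = 66280 km: μ = v²r = (8.489)² × 66280 = 4.77634×10^6 km³/s².
Semi-major axis of the transfer orbit: a_t = (66280 + 5.321×10^5)/2 = 2.9919×10^5 km.
On the circular orbit at r = 66280 km, v_c = √(μ/r) = 8.4890 km/s.
Vis-viva on the transfer ellipse at r = 66280 km gives v_t = √[μ(2/r − 1/a_t)] = 11.321 km/s.
Δv₁ = |v_t − v_c| = |11.321 − 8.4890| = 2.832 km/s.

Δv₁ = 2832 m/s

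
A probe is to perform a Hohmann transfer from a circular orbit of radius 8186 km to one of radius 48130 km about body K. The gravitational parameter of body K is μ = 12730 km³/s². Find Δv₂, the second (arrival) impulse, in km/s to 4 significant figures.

Transfer-ellipse semi-major axis a_t = (r₁ + r₂)/2 = (8186 + 48130)/2 = 28158 km.
On the circular orbit at r = 48130 km, v_c = √(μ/r) = 0.5143 km/s.
Transfer-orbit speed at the same r (vis-viva, a = a_t): v_t = √[μ(2/r − 1/a_t)] = 0.2773 km/s.
Δv₂ = |v_t − v_c| = |0.2773 − 0.5143| = 0.2370 km/s.

Δv₂ = 0.2370 km/s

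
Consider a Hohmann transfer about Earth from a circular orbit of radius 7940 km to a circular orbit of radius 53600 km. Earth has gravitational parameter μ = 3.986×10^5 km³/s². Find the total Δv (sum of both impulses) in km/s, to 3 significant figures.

Δv = 3.61 km/s

The Hohmann ellipse has a_t = (r₁ + r₂)/2 = 30770 km.
At r₁ the circular-orbit speed is v₁ = √(μ/r₁) = 7.085 km/s.
Transfer-orbit speed at r₁ (vis-viva equation): v_p = √[μ(2/r₁ − 1/a_t)] = 9.351 km/s.
First burn Δv₁ = |v_p − v₁| = 2.266 km/s.
At r₂, v₂ = √(μ/r₂) = 2.727 km/s.
Transfer-orbit speed at r₂: v_a = √[μ(2/r₂ − 1/a_t)] = 1.385 km/s.
Second burn Δv₂ = |v₂ − v_a| = 1.342 km/s.
Total Δv = Δv₁ + Δv₂ = 3.608 km/s.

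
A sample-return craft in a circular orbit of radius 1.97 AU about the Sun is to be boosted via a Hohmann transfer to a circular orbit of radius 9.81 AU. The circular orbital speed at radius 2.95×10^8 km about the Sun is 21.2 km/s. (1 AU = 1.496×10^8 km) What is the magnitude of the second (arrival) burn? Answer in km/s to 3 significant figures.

From the circular-orbit relation v² = μ/r at r = 2.95×10^8 km: μ = v²r = (21.2)² × 2.95×10^8 = 1.32585×10^11 km³/s².
In km: r₁ = 1.97 × 1.496×10^8 = 2.94712×10^8 km; r₂ = 9.81 × 1.496×10^8 = 1.467576×10^9 km.
Transfer-ellipse semi-major axis a_t = (r₁ + r₂)/2 = (2.94712×10^8 + 1.467576×10^9)/2 = 8.81144×10^8 km.
Circular speed at r = 1.467576×10^9 km: v_c = √(μ/r) = 9.505 km/s.
Vis-viva on the transfer ellipse at r = 1.467576×10^9 km gives v_t = √[μ(2/r − 1/a_t)] = 5.497 km/s.
Δv₂ = |v_t − v_c| = |5.497 − 9.505| = 4.008 km/s.

Δv₂ = 4.01 km/s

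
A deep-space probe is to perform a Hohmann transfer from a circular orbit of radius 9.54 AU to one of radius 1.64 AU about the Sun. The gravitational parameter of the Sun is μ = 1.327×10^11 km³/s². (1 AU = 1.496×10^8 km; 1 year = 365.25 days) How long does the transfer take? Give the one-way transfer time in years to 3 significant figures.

t = 6.61 years

In km: r₁ = 9.54 × 1.496×10^8 = 1.427184×10^9 km; r₂ = 1.64 × 1.496×10^8 = 2.45344×10^8 km.
Semi-major axis of the transfer orbit: a_t = (1.427184×10^9 + 2.45344×10^8)/2 = 8.36264×10^8 km.
By Kepler's third law the transfer-orbit period is T = 2π√(a_t³/μ), so t = T/2 = 2.086×10^8 s.
Converting: 2.086×10^8 s ÷ 3.15576×10^7 s/year (365.25 × 86400) = 6.61 years.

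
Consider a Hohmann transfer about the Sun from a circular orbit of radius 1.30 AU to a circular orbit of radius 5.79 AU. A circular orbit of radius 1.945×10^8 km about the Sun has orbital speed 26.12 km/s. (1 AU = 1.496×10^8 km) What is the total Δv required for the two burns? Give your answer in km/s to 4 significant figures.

Δv = 12.14 km/s

From the circular-orbit relation v² = μ/r at r = 1.945×10^8 km: μ = v²r = (26.12)² × 1.945×10^8 = 1.32698×10^11 km³/s².
In km: r₁ = 1.30 × 1.496×10^8 = 1.9448×10^8 km; r₂ = 5.79 × 1.496×10^8 = 8.66184×10^8 km.
The Hohmann ellipse has a_t = (r₁ + r₂)/2 = 5.30332×10^8 km.
At r₁ the circular-orbit speed is v₁ = √(μ/r₁) = 26.121 km/s.
Transfer-orbit speed at r₁ (vis-viva equation): v_p = √[μ(2/r₁ − 1/a_t)] = 33.383 km/s.
First burn Δv₁ = |v_p − v₁| = 7.262 km/s.
At r₂, v₂ = √(μ/r₂) = 12.377 km/s.
Transfer-orbit speed at r₂: v_a = √[μ(2/r₂ − 1/a_t)] = 7.4953 km/s.
Second burn Δv₂ = |v₂ − v_a| = 4.882 km/s.
Δv = Δv₁ + Δv₂ = 7.262 + 4.882 = 12.14 km/s.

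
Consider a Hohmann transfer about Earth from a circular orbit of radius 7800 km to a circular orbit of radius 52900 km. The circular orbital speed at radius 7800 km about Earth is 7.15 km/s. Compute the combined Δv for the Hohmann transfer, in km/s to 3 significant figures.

From the circular-orbit relation v² = μ/r at r = 7800 km: μ = v²r = (7.15)² × 7800 = 3.98756×10^5 km³/s².
The Hohmann ellipse has a_t = (r₁ + r₂)/2 = 30350 km.
At r₁ the circular-orbit speed is v₁ = √(μ/r₁) = 7.1500 km/s.
Transfer-orbit speed at r₁ (vis-viva equation): v_p = √[μ(2/r₁ − 1/a_t)] = 9.4396 km/s.
First burn Δv₁ = |v_p − v₁| = 2.2896 km/s.
Circular speed at r₂: v₂ = √(μ/r₂) = 2.74553 km/s.
Transfer-orbit speed at r₂: v_a = √[μ(2/r₂ − 1/a_t)] = 1.39185 km/s.
Second burn Δv₂ = |v₂ − v_a| = 1.3537 km/s.
Δv = Δv₁ + Δv₂ = 2.2896 + 1.3537 = 3.643 km/s.

Δv = 3.64 km/s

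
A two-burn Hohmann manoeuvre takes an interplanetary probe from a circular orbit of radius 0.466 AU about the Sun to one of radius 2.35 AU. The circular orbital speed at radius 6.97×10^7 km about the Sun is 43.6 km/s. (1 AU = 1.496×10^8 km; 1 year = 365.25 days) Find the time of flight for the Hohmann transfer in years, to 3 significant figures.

t = 0.836 years

From the circular-orbit relation v² = μ/r at r = 6.97×10^7 km: μ = v²r = (43.6)² × 6.97×10^7 = 1.32497×10^11 km³/s².
In km: r₁ = 0.466 × 1.496×10^8 = 6.97136×10^7 km; r₂ = 2.35 × 1.496×10^8 = 3.5156×10^8 km.
Semi-major axis of the transfer orbit: a_t = (6.97136×10^7 + 3.5156×10^8)/2 = 2.106368×10^8 km.
Transfer time t = π√(a_t³/μ) = π√((2.106368×10^8)³ / 1.32497×10^11) = 2.638×10^7 s.
Converting: 2.638×10^7 s ÷ 3.15576×10^7 s/year (365.25 × 86400) = 0.836 years.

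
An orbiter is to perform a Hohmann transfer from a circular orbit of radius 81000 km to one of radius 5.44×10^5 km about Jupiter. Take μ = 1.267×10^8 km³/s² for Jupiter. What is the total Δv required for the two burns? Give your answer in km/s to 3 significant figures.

Δv = 20.1 km/s

Transfer-ellipse semi-major axis a_t = (r₁ + r₂)/2 = (81000 + 5.440×10^5)/2 = 3.125×10^5 km.
At r₁ the circular-orbit speed is v₁ = √(μ/r₁) = 39.55 km/s.
On the transfer ellipse at r₁, vis-viva gives v_p = √[μ(2/r₁ − 1/a_t)] = 52.18 km/s.
First burn Δv₁ = |v_p − v₁| = 12.63 km/s.
Circular speed at r₂: v₂ = √(μ/r₂) = 15.261 km/s.
Transfer-orbit speed at r₂: v_a = √[μ(2/r₂ − 1/a_t)] = 7.7697 km/s.
Second burn Δv₂ = |v₂ − v_a| = 7.491 km/s.
Total Δv = Δv₁ + Δv₂ = 20.12 km/s.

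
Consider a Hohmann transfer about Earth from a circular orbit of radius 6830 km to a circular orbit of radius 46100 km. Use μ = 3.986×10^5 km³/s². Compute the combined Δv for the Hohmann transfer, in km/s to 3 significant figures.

The Hohmann ellipse has a_t = (r₁ + r₂)/2 = 26465 km.
At r₁ the circular-orbit speed is v₁ = √(μ/r₁) = 7.63938 km/s.
On the transfer ellipse at r₁, vis-viva gives v_p = √[μ(2/r₁ − 1/a_t)] = 10.0826 km/s.
First burn Δv₁ = |v_p − v₁| = 2.443 km/s.
Circular speed at r₂: v₂ = √(μ/r₂) = 2.9405 km/s.
Transfer-orbit speed at r₂: v_a = √[μ(2/r₂ − 1/a_t)] = 1.4938 km/s.
Second burn Δv₂ = |v₂ − v_a| = 1.447 km/s.
Δv = Δv₁ + Δv₂ = 2.443 + 1.447 = 3.890 km/s.

Δv = 3.89 km/s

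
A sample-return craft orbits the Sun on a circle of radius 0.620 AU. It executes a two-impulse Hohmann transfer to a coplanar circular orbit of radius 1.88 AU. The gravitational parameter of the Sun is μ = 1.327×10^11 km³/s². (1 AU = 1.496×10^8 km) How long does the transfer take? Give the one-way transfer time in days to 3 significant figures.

t = 255 days

In km: r₁ = 0.620 × 1.496×10^8 = 9.2752×10^7 km; r₂ = 1.88 × 1.496×10^8 = 2.81248×10^8 km.
The Hohmann ellipse has a_t = (r₁ + r₂)/2 = 1.870×10^8 km.
By Kepler's third law the transfer-orbit period is T = 2π√(a_t³/μ), so t = T/2 = 2.205×10^7 s.
Converting: 2.205×10^7 s ÷ 86400 s/day = 255 days.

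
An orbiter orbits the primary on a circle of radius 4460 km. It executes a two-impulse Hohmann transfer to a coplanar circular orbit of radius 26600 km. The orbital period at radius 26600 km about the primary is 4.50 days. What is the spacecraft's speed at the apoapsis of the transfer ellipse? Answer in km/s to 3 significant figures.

v = 0.230 km/s

From Kepler's third law T² = 4π²r³/μ at r = 26600 km, T = 4.50 days = 4.50 × 86400 s = 3.888×10^5 s: μ = 4π²r³/T² = 4915.32 km³/s².
The Hohmann ellipse has a_t = (r₁ + r₂)/2 = 15530 km.
At apoapsis, r = 26600 km.
Applying v² = μ(2/r − 1/a_t): v = 0.2304 km/s.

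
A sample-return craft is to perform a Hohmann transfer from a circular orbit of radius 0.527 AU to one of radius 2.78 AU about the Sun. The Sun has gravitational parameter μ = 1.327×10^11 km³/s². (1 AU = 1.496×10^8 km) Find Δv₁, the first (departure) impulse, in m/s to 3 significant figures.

In km: r₁ = 0.527 × 1.496×10^8 = 7.88392×10^7 km; r₂ = 2.78 × 1.496×10^8 = 4.15888×10^8 km.
Transfer-ellipse semi-major axis a_t = (r₁ + r₂)/2 = (7.88392×10^7 + 4.15888×10^8)/2 = 2.473636×10^8 km.
On the circular orbit at r = 7.88392×10^7 km, v_c = √(μ/r) = 41.03 km/s.
Vis-viva on the transfer ellipse at r = 7.88392×10^7 km gives v_t = √[μ(2/r − 1/a_t)] = 53.20 km/s.
Δv₁ = |v_t − v_c| = |53.20 − 41.03| = 12.17 km/s.

Δv₁ = 12200 m/s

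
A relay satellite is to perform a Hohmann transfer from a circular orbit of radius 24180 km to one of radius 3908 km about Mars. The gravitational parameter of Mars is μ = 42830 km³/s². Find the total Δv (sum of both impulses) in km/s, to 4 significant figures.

Δv = 1.662 km/s

Semi-major axis of the transfer orbit: a_t = (24180 + 3908)/2 = 14044 km.
Circular speed at r₁: v₁ = √(μ/r₁) = √(42830/24180) = 1.3309 km/s.
On the transfer ellipse at r₁, vis-viva equation gives v_a = √[μ(2/r₁ − 1/a_t)] = 0.70207 km/s.
First burn Δv₁ = |v_a − v₁| = 0.6288 km/s.
At r₂, v₂ = √(μ/r₂) = 3.311 km/s.
Transfer-orbit speed at r₂: v_p = √[μ(2/r₂ − 1/a_t)] = 4.344 km/s.
Second burn Δv₂ = |v₂ − v_p| = 1.033 km/s.
Δv = Δv₁ + Δv₂ = 0.6288 + 1.033 = 1.662 km/s.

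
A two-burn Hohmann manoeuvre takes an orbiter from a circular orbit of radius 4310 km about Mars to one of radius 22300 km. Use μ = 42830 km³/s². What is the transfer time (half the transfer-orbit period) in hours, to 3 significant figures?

Semi-major axis of the transfer orbit: a_t = (4310 + 22300)/2 = 13305 km.
Transfer time t = π√(a_t³/μ) = π√((13305)³ / 42830) = 23300 s.
Converting: 23300 s ÷ 3600 s/hour = 6.47 hours.

t = 6.47 hours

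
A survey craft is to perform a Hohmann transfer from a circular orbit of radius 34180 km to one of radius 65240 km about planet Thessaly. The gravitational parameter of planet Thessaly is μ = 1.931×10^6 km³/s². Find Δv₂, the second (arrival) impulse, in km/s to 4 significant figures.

Δv₂ = 0.9292 km/s

The Hohmann ellipse has a_t = (r₁ + r₂)/2 = 49710 km.
On the circular orbit at r = 65240 km, v_c = √(μ/r) = 5.44044 km/s.
Transfer-orbit speed at the same r (vis-viva, a = a_t): v_t = √[μ(2/r − 1/a_t)] = 4.51126 km/s.
Δv₂ = |v_t − v_c| = |4.51126 − 5.44044| = 0.9292 km/s.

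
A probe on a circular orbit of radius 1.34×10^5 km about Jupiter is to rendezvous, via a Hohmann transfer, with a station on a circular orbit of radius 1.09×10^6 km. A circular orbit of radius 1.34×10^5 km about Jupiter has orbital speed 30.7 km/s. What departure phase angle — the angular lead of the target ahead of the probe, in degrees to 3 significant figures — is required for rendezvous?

From the circular-orbit relation v² = μ/r at r = 1.34×10^5 km: μ = v²r = (30.7)² × 1.34×10^5 = 1.26294×10^8 km³/s².
Semi-major axis of the transfer orbit: a_t = (1.340×10^5 + 1.090×10^6)/2 = 6.120×10^5 km.
Transfer time t = π√(a_t³/μ) = 1.3384×10^5 s.
Target angular speed ω₂ = √(μ/r₂³) = 9.8753×10^-6 rad/s.
Angle swept by the target during transfer: ω₂·t = 1.3217 rad = 75.73°.
The probe traverses 180° on the transfer ellipse, so the target must lead by 180° − 75.73° = 104°.

φ = 104°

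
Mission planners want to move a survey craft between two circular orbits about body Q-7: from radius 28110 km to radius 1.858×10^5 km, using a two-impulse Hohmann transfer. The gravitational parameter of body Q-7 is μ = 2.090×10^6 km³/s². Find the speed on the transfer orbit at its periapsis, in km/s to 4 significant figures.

Transfer-ellipse semi-major axis a_t = (r₁ + r₂)/2 = (28110 + 1.858×10^5)/2 = 1.06955×10^5 km.
The periapsis of the transfer ellipse is at r = 28110 km.
Vis-viva: v = √[μ(2/r − 1/a_t)] = √[2.090×10^6 × (2/28110 − 1/1.06955×10^5)] = 11.36 km/s.

v = 11.36 km/s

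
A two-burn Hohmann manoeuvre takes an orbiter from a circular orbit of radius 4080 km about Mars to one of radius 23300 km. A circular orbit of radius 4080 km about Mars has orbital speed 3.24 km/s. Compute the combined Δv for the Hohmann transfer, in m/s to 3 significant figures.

Δv = 1600 m/s

From the circular-orbit relation v² = μ/r at r = 4080 km: μ = v²r = (3.24)² × 4080 = 42830.2 km³/s².
Transfer-ellipse semi-major axis a_t = (r₁ + r₂)/2 = (4080 + 23300)/2 = 13690 km.
At r₁ the circular-orbit speed is v₁ = √(μ/r₁) = 3.24000 km/s.
On the transfer ellipse at r₁, vis-viva gives v_p = √[μ(2/r₁ − 1/a_t)] = 4.22689 km/s.
First burn Δv₁ = |v_p − v₁| = 0.98689 km/s.
Circular speed at r₂: v₂ = √(μ/r₂) = 1.3558 km/s.
Transfer-orbit speed at r₂: v_a = √[μ(2/r₂ − 1/a_t)] = 0.74016 km/s.
Second burn Δv₂ = |v₂ − v_a| = 0.61564 km/s.
Δv = Δv₁ + Δv₂ = 0.98689 + 0.61564 = 1.603 km/s.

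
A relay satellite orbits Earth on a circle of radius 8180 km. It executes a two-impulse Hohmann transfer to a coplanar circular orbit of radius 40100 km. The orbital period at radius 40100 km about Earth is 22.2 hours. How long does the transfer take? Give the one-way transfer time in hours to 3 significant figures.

From Kepler's third law T² = 4π²r³/μ at r = 40100 km, T = 22.2 hours = 22.2 × 3600 s = 79920 s: μ = 4π²r³/T² = 3.98549×10^5 km³/s².
Transfer-ellipse semi-major axis a_t = (r₁ + r₂)/2 = (8180 + 40100)/2 = 24140 km.
Transfer time t = π√(a_t³/μ) = π√((24140)³ / 3.98549×10^5) = 18660 s.
Converting: 18660 s ÷ 3600 s/hour = 5.18 hours.

t = 5.18 hours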